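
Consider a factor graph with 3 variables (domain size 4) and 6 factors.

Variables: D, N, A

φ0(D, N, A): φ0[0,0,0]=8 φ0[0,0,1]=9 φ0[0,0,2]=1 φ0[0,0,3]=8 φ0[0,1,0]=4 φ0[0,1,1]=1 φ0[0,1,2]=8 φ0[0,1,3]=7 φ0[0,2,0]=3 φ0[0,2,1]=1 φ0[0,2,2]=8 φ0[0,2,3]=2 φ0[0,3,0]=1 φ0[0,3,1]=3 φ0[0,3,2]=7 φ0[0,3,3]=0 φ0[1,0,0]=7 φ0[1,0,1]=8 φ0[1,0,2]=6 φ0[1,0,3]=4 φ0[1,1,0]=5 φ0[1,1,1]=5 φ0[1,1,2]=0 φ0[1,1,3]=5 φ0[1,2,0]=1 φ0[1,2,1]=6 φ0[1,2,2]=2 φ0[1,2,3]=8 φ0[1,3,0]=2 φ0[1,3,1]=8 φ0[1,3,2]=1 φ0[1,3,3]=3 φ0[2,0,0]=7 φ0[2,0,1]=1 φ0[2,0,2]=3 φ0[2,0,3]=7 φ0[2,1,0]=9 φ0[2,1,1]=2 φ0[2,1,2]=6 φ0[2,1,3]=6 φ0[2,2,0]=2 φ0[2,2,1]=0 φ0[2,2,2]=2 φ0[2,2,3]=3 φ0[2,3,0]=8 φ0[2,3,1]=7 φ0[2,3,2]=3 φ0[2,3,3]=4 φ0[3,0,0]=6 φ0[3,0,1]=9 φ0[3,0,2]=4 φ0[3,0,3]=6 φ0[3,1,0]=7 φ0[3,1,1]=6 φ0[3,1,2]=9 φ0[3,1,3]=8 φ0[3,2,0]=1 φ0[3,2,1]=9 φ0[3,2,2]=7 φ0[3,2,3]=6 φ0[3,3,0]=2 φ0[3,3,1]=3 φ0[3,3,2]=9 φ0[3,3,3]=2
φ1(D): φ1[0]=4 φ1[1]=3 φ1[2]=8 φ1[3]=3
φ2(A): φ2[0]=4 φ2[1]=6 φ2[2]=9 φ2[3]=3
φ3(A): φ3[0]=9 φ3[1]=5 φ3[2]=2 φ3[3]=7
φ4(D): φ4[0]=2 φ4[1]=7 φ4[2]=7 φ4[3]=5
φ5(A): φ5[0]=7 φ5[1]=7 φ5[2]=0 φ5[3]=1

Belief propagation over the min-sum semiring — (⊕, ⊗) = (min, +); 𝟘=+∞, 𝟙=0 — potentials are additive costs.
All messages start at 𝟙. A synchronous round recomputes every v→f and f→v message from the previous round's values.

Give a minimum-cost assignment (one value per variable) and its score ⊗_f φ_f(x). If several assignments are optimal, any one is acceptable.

assignment: (D=0, N=3, A=3); score = 17

init: all messages = 𝟙 over 4 values
r1 m[φ0→D] = [0, 0, 0, 1]
r1 m[φ0→N] = [1, 0, 0, 0]
r1 m[φ0→A] = [1, 0, 0, 0]
r1 m[φ1→D] = [4, 3, 8, 3]
r1 m[φ2→A] = [4, 6, 9, 3]
r1 m[φ3→A] = [9, 5, 2, 7]
r1 m[φ4→D] = [2, 7, 7, 5]
r1 m[φ5→A] = [7, 7, 0, 1]
r1 m[D→φ0] = [0, 0, 0, 0]
r1 m[D→φ1] = [0, 0, 0, 0]
r1 m[D→φ4] = [0, 0, 0, 0]
r1 m[N→φ0] = [0, 0, 0, 0]
r1 m[A→φ0] = [0, 0, 0, 0]
r1 m[A→φ2] = [0, 0, 0, 0]
r1 m[A→φ3] = [0, 0, 0, 0]
r1 m[A→φ5] = [0, 0, 0, 0]
r2 m[φ0→D] = [0, 0, 0, 1]
r2 m[φ0→N] = [1, 0, 0, 0]
r2 m[φ0→A] = [1, 0, 0, 0]
r2 m[φ1→D] = [4, 3, 8, 3]
r2 m[φ2→A] = [4, 6, 9, 3]
r2 m[φ3→A] = [9, 5, 2, 7]
r2 m[φ4→D] = [2, 7, 7, 5]
r2 m[φ5→A] = [7, 7, 0, 1]
r2 m[D→φ0] = [6, 10, 15, 8]
r2 m[D→φ1] = [2, 7, 7, 6]
r2 m[D→φ4] = [4, 3, 8, 4]
r2 m[N→φ0] = [0, 0, 0, 0]
r2 m[A→φ0] = [20, 18, 11, 11]
r2 m[A→φ2] = [17, 12, 2, 8]
r2 m[A→φ3] = [12, 13, 9, 4]
r2 m[A→φ5] = [14, 11, 11, 10]
r3 m[φ0→D] = [11, 11, 13, 13]
r3 m[φ0→N] = [18, 21, 19, 17]
r3 m[φ0→A] = [7, 7, 7, 6]
r3 m[φ1→D] = [4, 3, 8, 3]
r3 m[φ2→A] = [4, 6, 9, 3]
r3 m[φ3→A] = [9, 5, 2, 7]
r3 m[φ4→D] = [2, 7, 7, 5]
r3 m[φ5→A] = [7, 7, 0, 1]
r3 m[D→φ0] = [6, 10, 15, 8]
r3 m[D→φ1] = [2, 7, 7, 6]
r3 m[D→φ4] = [4, 3, 8, 4]
r3 m[N→φ0] = [0, 0, 0, 0]
r3 m[A→φ0] = [20, 18, 11, 11]
r3 m[A→φ2] = [17, 12, 2, 8]
r3 m[A→φ3] = [12, 13, 9, 4]
r3 m[A→φ5] = [14, 11, 11, 10]
r4 m[φ0→D] = [11, 11, 13, 13]
r4 m[φ0→N] = [18, 21, 19, 17]
r4 m[φ0→A] = [7, 7, 7, 6]
r4 m[φ1→D] = [4, 3, 8, 3]
r4 m[φ2→A] = [4, 6, 9, 3]
r4 m[φ3→A] = [9, 5, 2, 7]
r4 m[φ4→D] = [2, 7, 7, 5]
r4 m[φ5→A] = [7, 7, 0, 1]
r4 m[D→φ0] = [6, 10, 15, 8]
r4 m[D→φ1] = [13, 18, 20, 18]
r4 m[D→φ4] = [15, 14, 21, 16]
r4 m[N→φ0] = [0, 0, 0, 0]
r4 m[A→φ0] = [20, 18, 11, 11]
r4 m[A→φ2] = [23, 19, 9, 14]
r4 m[A→φ3] = [18, 20, 16, 10]
r4 m[A→φ5] = [20, 18, 18, 16]
r5 m[φ0→D] = [11, 11, 13, 13]
r5 m[φ0→N] = [18, 21, 19, 17]
r5 m[φ0→A] = [7, 7, 7, 6]
r5 m[φ1→D] = [4, 3, 8, 3]
r5 m[φ2→A] = [4, 6, 9, 3]
r5 m[φ3→A] = [9, 5, 2, 7]
r5 m[φ4→D] = [2, 7, 7, 5]
r5 m[φ5→A] = [7, 7, 0, 1]
r5 m[D→φ0] = [6, 10, 15, 8]
r5 m[D→φ1] = [13, 18, 20, 18]
r5 m[D→φ4] = [15, 14, 21, 16]
r5 m[N→φ0] = [0, 0, 0, 0]
r5 m[A→φ0] = [20, 18, 11, 11]
r5 m[A→φ2] = [23, 19, 9, 14]
r5 m[A→φ3] = [18, 20, 16, 10]
r5 m[A→φ5] = [20, 18, 18, 16]
fixed point reached at round 5
traceback from D: (D=0, N=3, A=3), score=17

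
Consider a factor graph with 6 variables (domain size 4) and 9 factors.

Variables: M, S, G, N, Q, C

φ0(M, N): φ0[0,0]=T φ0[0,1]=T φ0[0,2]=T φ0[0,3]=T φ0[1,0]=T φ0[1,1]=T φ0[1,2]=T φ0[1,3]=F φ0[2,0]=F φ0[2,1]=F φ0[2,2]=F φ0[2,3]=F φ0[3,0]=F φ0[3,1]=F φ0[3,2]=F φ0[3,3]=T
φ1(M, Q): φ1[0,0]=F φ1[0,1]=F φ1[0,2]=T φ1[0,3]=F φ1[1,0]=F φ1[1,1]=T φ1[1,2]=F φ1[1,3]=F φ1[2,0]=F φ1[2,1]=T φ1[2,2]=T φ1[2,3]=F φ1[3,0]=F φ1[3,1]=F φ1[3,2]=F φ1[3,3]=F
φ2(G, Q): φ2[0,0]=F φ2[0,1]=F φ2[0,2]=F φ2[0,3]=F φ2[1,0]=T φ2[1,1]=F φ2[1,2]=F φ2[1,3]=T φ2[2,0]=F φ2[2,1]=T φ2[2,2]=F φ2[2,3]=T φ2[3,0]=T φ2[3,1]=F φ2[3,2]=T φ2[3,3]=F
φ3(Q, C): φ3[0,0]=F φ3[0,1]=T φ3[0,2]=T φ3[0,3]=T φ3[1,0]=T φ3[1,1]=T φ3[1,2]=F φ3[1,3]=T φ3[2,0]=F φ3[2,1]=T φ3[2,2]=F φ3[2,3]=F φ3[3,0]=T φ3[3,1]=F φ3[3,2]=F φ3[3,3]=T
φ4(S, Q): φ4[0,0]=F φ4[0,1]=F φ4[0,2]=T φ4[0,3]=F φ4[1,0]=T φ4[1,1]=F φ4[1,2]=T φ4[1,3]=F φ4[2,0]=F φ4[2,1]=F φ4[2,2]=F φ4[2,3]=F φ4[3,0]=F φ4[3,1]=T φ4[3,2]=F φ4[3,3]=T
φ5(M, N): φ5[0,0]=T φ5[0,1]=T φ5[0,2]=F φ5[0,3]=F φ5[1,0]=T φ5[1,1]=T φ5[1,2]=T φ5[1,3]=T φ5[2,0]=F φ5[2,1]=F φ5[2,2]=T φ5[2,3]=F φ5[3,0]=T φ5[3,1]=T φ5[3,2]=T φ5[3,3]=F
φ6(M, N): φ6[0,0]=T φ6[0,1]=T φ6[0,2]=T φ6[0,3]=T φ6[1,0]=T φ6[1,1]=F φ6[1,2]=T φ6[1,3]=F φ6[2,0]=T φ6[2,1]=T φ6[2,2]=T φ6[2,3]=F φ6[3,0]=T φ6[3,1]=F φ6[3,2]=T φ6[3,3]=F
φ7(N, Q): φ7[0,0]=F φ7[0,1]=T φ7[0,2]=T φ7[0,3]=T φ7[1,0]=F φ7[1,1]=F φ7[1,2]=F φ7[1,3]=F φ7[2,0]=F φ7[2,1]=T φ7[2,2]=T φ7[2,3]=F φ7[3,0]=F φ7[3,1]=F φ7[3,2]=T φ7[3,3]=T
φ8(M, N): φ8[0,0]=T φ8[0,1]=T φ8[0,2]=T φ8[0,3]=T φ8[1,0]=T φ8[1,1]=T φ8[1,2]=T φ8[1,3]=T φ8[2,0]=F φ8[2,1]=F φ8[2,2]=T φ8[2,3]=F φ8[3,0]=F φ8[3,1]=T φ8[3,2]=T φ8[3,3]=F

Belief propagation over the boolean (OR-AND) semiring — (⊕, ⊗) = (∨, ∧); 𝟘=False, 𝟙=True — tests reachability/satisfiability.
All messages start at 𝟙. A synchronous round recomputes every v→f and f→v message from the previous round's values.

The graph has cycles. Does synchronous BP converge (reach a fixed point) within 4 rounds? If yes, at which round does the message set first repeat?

CONVERGED at round 4

init: all messages = 𝟙 over 4 values
r1 m[φ0→M] = [T, T, F, T]
r1 m[φ0→N] = [T, T, T, T]
r1 m[φ1→M] = [T, T, T, F]
r1 m[φ1→Q] = [F, T, T, F]
r1 m[φ2→G] = [F, T, T, T]
r1 m[φ2→Q] = [T, T, T, T]
r1 m[φ3→Q] = [T, T, T, T]
r1 m[φ3→C] = [T, T, T, T]
r1 m[φ4→S] = [T, T, F, T]
r1 m[φ4→Q] = [T, T, T, T]
r1 m[φ5→M] = [T, T, T, T]
r1 m[φ5→N] = [T, T, T, T]
r1 m[φ6→M] = [T, T, T, T]
r1 m[φ6→N] = [T, T, T, T]
r1 m[φ7→N] = [T, F, T, T]
r1 m[φ7→Q] = [F, T, T, T]
r1 m[φ8→M] = [T, T, T, T]
r1 m[φ8→N] = [T, T, T, T]
r1 m[M→φ0] = [T, T, T, T]
r1 m[M→φ1] = [T, T, T, T]
r1 m[M→φ5] = [T, T, T, T]
r1 m[M→φ6] = [T, T, T, T]
r1 m[M→φ8] = [T, T, T, T]
r1 m[S→φ4] = [T, T, T, T]
r1 m[G→φ2] = [T, T, T, T]
r1 m[N→φ0] = [T, T, T, T]
r1 m[N→φ5] = [T, T, T, T]
r1 m[N→φ6] = [T, T, T, T]
r1 m[N→φ7] = [T, T, T, T]
r1 m[N→φ8] = [T, T, T, T]
r1 m[Q→φ1] = [T, T, T, T]
r1 m[Q→φ2] = [T, T, T, T]
r1 m[Q→φ3] = [T, T, T, T]
r1 m[Q→φ4] = [T, T, T, T]
r1 m[Q→φ7] = [T, T, T, T]
r1 m[C→φ3] = [T, T, T, T]
r2 m[φ0→M] = [T, T, F, T]
r2 m[φ0→N] = [T, T, T, T]
r2 m[φ1→M] = [T, T, T, F]
r2 m[φ1→Q] = [F, T, T, F]
r2 m[φ2→G] = [F, T, T, T]
r2 m[φ2→Q] = [T, T, T, T]
r2 m[φ3→Q] = [T, T, T, T]
r2 m[φ3→C] = [T, T, T, T]
r2 m[φ4→S] = [T, T, F, T]
r2 m[φ4→Q] = [T, T, T, T]
r2 m[φ5→M] = [T, T, T, T]
r2 m[φ5→N] = [T, T, T, T]
r2 m[φ6→M] = [T, T, T, T]
r2 m[φ6→N] = [T, T, T, T]
r2 m[φ7→N] = [T, F, T, T]
r2 m[φ7→Q] = [F, T, T, T]
r2 m[φ8→M] = [T, T, T, T]
r2 m[φ8→N] = [T, T, T, T]
r2 m[M→φ0] = [T, T, T, F]
r2 m[M→φ1] = [T, T, F, T]
r2 m[M→φ5] = [T, T, F, F]
r2 m[M→φ6] = [T, T, F, F]
r2 m[M→φ8] = [T, T, F, F]
r2 m[S→φ4] = [T, T, T, T]
r2 m[G→φ2] = [T, T, T, T]
r2 m[N→φ0] = [T, F, T, T]
r2 m[N→φ5] = [T, F, T, T]
r2 m[N→φ6] = [T, F, T, T]
r2 m[N→φ7] = [T, T, T, T]
r2 m[N→φ8] = [T, F, T, T]
r2 m[Q→φ1] = [F, T, T, T]
r2 m[Q→φ2] = [F, T, T, F]
r2 m[Q→φ3] = [F, T, T, F]
r2 m[Q→φ4] = [F, T, T, F]
r2 m[Q→φ7] = [F, T, T, F]
r2 m[C→φ3] = [T, T, T, T]
r3 m[φ0→M] = [T, T, F, T]
r3 m[φ0→N] = [T, T, T, T]
r3 m[φ1→M] = [T, T, T, F]
r3 m[φ1→Q] = [F, T, T, F]
r3 m[φ2→G] = [F, F, T, T]
r3 m[φ2→Q] = [T, T, T, T]
r3 m[φ3→Q] = [T, T, T, T]
r3 m[φ3→C] = [T, T, F, T]
r3 m[φ4→S] = [T, T, F, T]
r3 m[φ4→Q] = [T, T, T, T]
r3 m[φ5→M] = [T, T, T, T]
r3 m[φ5→N] = [T, T, T, T]
r3 m[φ6→M] = [T, T, T, T]
r3 m[φ6→N] = [T, T, T, T]
r3 m[φ7→N] = [T, F, T, T]
r3 m[φ7→Q] = [F, T, T, T]
r3 m[φ8→M] = [T, T, T, T]
r3 m[φ8→N] = [T, T, T, T]
r3 m[M→φ0] = [T, T, T, F]
r3 m[M→φ1] = [T, T, F, T]
r3 m[M→φ5] = [T, T, F, F]
r3 m[M→φ6] = [T, T, F, F]
r3 m[M→φ8] = [T, T, F, F]
r3 m[S→φ4] = [T, T, T, T]
r3 m[G→φ2] = [T, T, T, T]
r3 m[N→φ0] = [T, F, T, T]
r3 m[N→φ5] = [T, F, T, T]
r3 m[N→φ6] = [T, F, T, T]
r3 m[N→φ7] = [T, T, T, T]
r3 m[N→φ8] = [T, F, T, T]
r3 m[Q→φ1] = [F, T, T, T]
r3 m[Q→φ2] = [F, T, T, F]
r3 m[Q→φ3] = [F, T, T, F]
r3 m[Q→φ4] = [F, T, T, F]
r3 m[Q→φ7] = [F, T, T, F]
r3 m[C→φ3] = [T, T, T, T]
r4 m[φ0→M] = [T, T, F, T]
r4 m[φ0→N] = [T, T, T, T]
r4 m[φ1→M] = [T, T, T, F]
r4 m[φ1→Q] = [F, T, T, F]
r4 m[φ2→G] = [F, F, T, T]
r4 m[φ2→Q] = [T, T, T, T]
r4 m[φ3→Q] = [T, T, T, T]
r4 m[φ3→C] = [T, T, F, T]
r4 m[φ4→S] = [T, T, F, T]
r4 m[φ4→Q] = [T, T, T, T]
r4 m[φ5→M] = [T, T, T, T]
r4 m[φ5→N] = [T, T, T, T]
r4 m[φ6→M] = [T, T, T, T]
r4 m[φ6→N] = [T, T, T, T]
r4 m[φ7→N] = [T, F, T, T]
r4 m[φ7→Q] = [F, T, T, T]
r4 m[φ8→M] = [T, T, T, T]
r4 m[φ8→N] = [T, T, T, T]
r4 m[M→φ0] = [T, T, T, F]
r4 m[M→φ1] = [T, T, F, T]
r4 m[M→φ5] = [T, T, F, F]
r4 m[M→φ6] = [T, T, F, F]
r4 m[M→φ8] = [T, T, F, F]
r4 m[S→φ4] = [T, T, T, T]
r4 m[G→φ2] = [T, T, T, T]
r4 m[N→φ0] = [T, F, T, T]
r4 m[N→φ5] = [T, F, T, T]
r4 m[N→φ6] = [T, F, T, T]
r4 m[N→φ7] = [T, T, T, T]
r4 m[N→φ8] = [T, F, T, T]
r4 m[Q→φ1] = [F, T, T, T]
r4 m[Q→φ2] = [F, T, T, F]
r4 m[Q→φ3] = [F, T, T, F]
r4 m[Q→φ4] = [F, T, T, F]
r4 m[Q→φ7] = [F, T, T, F]
r4 m[C→φ3] = [T, T, T, T]
fixed point reached at round 4
messages reach a fixed point at round 4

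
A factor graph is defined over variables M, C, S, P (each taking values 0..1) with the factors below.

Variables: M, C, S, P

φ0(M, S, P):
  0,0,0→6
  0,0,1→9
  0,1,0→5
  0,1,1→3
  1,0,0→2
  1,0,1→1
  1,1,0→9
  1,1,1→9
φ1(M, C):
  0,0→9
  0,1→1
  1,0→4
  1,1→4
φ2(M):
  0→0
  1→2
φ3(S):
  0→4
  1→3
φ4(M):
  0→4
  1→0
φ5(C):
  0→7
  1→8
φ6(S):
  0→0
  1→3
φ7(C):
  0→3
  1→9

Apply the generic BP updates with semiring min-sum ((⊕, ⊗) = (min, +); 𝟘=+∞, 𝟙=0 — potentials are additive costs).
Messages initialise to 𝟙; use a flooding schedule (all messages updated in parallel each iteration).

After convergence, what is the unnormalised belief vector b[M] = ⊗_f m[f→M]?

b[M] = [31, 21]

init: all messages = 𝟙 over 2 values
r1 m[φ0→M] = [3, 1]
r1 m[φ0→S] = [1, 3]
r1 m[φ0→P] = [2, 1]
r1 m[φ1→M] = [1, 4]
r1 m[φ1→C] = [4, 1]
r1 m[φ2→M] = [0, 2]
r1 m[φ3→S] = [4, 3]
r1 m[φ4→M] = [4, 0]
r1 m[φ5→C] = [7, 8]
r1 m[φ6→S] = [0, 3]
r1 m[φ7→C] = [3, 9]
r1 m[M→φ0] = [0, 0]
r1 m[M→φ1] = [0, 0]
r1 m[M→φ2] = [0, 0]
r1 m[M→φ4] = [0, 0]
r1 m[C→φ1] = [0, 0]
r1 m[C→φ5] = [0, 0]
r1 m[C→φ7] = [0, 0]
r1 m[S→φ0] = [0, 0]
r1 m[S→φ3] = [0, 0]
r1 m[S→φ6] = [0, 0]
r1 m[P→φ0] = [0, 0]
r2 m[φ0→M] = [3, 1]
r2 m[φ0→S] = [1, 3]
r2 m[φ0→P] = [2, 1]
r2 m[φ1→M] = [1, 4]
r2 m[φ1→C] = [4, 1]
r2 m[φ2→M] = [0, 2]
r2 m[φ3→S] = [4, 3]
r2 m[φ4→M] = [4, 0]
r2 m[φ5→C] = [7, 8]
r2 m[φ6→S] = [0, 3]
r2 m[φ7→C] = [3, 9]
r2 m[M→φ0] = [5, 6]
r2 m[M→φ1] = [7, 3]
r2 m[M→φ2] = [8, 5]
r2 m[M→φ4] = [4, 7]
r2 m[C→φ1] = [10, 17]
r2 m[C→φ5] = [7, 10]
r2 m[C→φ7] = [11, 9]
r2 m[S→φ0] = [4, 6]
r2 m[S→φ3] = [1, 6]
r2 m[S→φ6] = [5, 6]
r2 m[P→φ0] = [0, 0]
r3 m[φ0→M] = [9, 5]
r3 m[φ0→S] = [7, 8]
r3 m[φ0→P] = [12, 11]
r3 m[φ1→M] = [18, 14]
r3 m[φ1→C] = [7, 7]
r3 m[φ2→M] = [0, 2]
r3 m[φ3→S] = [4, 3]
r3 m[φ4→M] = [4, 0]
r3 m[φ5→C] = [7, 8]
r3 m[φ6→S] = [0, 3]
r3 m[φ7→C] = [3, 9]
r3 m[M→φ0] = [5, 6]
r3 m[M→φ1] = [7, 3]
r3 m[M→φ2] = [8, 5]
r3 m[M→φ4] = [4, 7]
r3 m[C→φ1] = [10, 17]
r3 m[C→φ5] = [7, 10]
r3 m[C→φ7] = [11, 9]
r3 m[S→φ0] = [4, 6]
r3 m[S→φ3] = [1, 6]
r3 m[S→φ6] = [5, 6]
r3 m[P→φ0] = [0, 0]
r4 m[φ0→M] = [9, 5]
r4 m[φ0→S] = [7, 8]
r4 m[φ0→P] = [12, 11]
r4 m[φ1→M] = [18, 14]
r4 m[φ1→C] = [7, 7]
r4 m[φ2→M] = [0, 2]
r4 m[φ3→S] = [4, 3]
r4 m[φ4→M] = [4, 0]
r4 m[φ5→C] = [7, 8]
r4 m[φ6→S] = [0, 3]
r4 m[φ7→C] = [3, 9]
r4 m[M→φ0] = [22, 16]
r4 m[M→φ1] = [13, 7]
r4 m[M→φ2] = [31, 19]
r4 m[M→φ4] = [27, 21]
r4 m[C→φ1] = [10, 17]
r4 m[C→φ5] = [10, 16]
r4 m[C→φ7] = [14, 15]
r4 m[S→φ0] = [4, 6]
r4 m[S→φ3] = [7, 11]
r4 m[S→φ6] = [11, 11]
r4 m[P→φ0] = [0, 0]
r5 m[φ0→M] = [9, 5]
r5 m[φ0→S] = [17, 25]
r5 m[φ0→P] = [22, 21]
r5 m[φ1→M] = [18, 14]
r5 m[φ1→C] = [11, 11]
r5 m[φ2→M] = [0, 2]
r5 m[φ3→S] = [4, 3]
r5 m[φ4→M] = [4, 0]
r5 m[φ5→C] = [7, 8]
r5 m[φ6→S] = [0, 3]
r5 m[φ7→C] = [3, 9]
r5 m[M→φ0] = [22, 16]
r5 m[M→φ1] = [13, 7]
r5 m[M→φ2] = [31, 19]
r5 m[M→φ4] = [27, 21]
r5 m[C→φ1] = [10, 17]
r5 m[C→φ5] = [10, 16]
r5 m[C→φ7] = [14, 15]
r5 m[S→φ0] = [4, 6]
r5 m[S→φ3] = [7, 11]
r5 m[S→φ6] = [11, 11]
r5 m[P→φ0] = [0, 0]
r6 m[φ0→M] = [9, 5]
r6 m[φ0→S] = [17, 25]
r6 m[φ0→P] = [22, 21]
r6 m[φ1→M] = [18, 14]
r6 m[φ1→C] = [11, 11]
r6 m[φ2→M] = [0, 2]
r6 m[φ3→S] = [4, 3]
r6 m[φ4→M] = [4, 0]
r6 m[φ5→C] = [7, 8]
r6 m[φ6→S] = [0, 3]
r6 m[φ7→C] = [3, 9]
r6 m[M→φ0] = [22, 16]
r6 m[M→φ1] = [13, 7]
r6 m[M→φ2] = [31, 19]
r6 m[M→φ4] = [27, 21]
r6 m[C→φ1] = [10, 17]
r6 m[C→φ5] = [14, 20]
r6 m[C→φ7] = [18, 19]
r6 m[S→φ0] = [4, 6]
r6 m[S→φ3] = [17, 28]
r6 m[S→φ6] = [21, 28]
r6 m[P→φ0] = [0, 0]
r7 m[φ0→M] = [9, 5]
r7 m[φ0→S] = [17, 25]
r7 m[φ0→P] = [22, 21]
r7 m[φ1→M] = [18, 14]
r7 m[φ1→C] = [11, 11]
r7 m[φ2→M] = [0, 2]
r7 m[φ3→S] = [4, 3]
r7 m[φ4→M] = [4, 0]
r7 m[φ5→C] = [7, 8]
r7 m[φ6→S] = [0, 3]
r7 m[φ7→C] = [3, 9]
r7 m[M→φ0] = [22, 16]
r7 m[M→φ1] = [13, 7]
r7 m[M→φ2] = [31, 19]
r7 m[M→φ4] = [27, 21]
r7 m[C→φ1] = [10, 17]
r7 m[C→φ5] = [14, 20]
r7 m[C→φ7] = [18, 19]
r7 m[S→φ0] = [4, 6]
r7 m[S→φ3] = [17, 28]
r7 m[S→φ6] = [21, 28]
r7 m[P→φ0] = [0, 0]
fixed point reached at round 7
b[M] = ⊗ incoming = [31, 21]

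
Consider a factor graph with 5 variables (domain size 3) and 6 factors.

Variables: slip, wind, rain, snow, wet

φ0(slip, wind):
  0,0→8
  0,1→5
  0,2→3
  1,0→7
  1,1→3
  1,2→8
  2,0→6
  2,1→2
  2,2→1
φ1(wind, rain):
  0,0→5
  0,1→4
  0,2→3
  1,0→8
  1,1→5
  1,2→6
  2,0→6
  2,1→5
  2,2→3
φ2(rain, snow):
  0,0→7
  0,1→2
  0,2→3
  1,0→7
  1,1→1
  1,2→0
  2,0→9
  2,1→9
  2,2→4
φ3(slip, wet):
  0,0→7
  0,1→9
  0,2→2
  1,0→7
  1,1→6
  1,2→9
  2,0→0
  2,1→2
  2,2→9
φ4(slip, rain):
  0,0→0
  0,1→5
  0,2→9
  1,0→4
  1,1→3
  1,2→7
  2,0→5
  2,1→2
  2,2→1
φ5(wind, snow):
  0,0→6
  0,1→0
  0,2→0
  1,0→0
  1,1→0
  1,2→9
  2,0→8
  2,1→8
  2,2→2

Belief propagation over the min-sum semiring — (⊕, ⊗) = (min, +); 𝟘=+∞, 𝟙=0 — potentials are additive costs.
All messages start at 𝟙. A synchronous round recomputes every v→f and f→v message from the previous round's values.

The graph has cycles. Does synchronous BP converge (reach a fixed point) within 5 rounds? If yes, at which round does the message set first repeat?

init: all messages = 𝟙 over 3 values
r1 m[φ0→slip] = [3, 3, 1]
r1 m[φ0→wind] = [6, 2, 1]
r1 m[φ1→wind] = [3, 5, 3]
r1 m[φ1→rain] = [5, 4, 3]
r1 m[φ2→rain] = [2, 0, 4]
r1 m[φ2→snow] = [7, 1, 0]
r1 m[φ3→slip] = [2, 6, 0]
r1 m[φ3→wet] = [0, 2, 2]
r1 m[φ4→slip] = [0, 3, 1]
r1 m[φ4→rain] = [0, 2, 1]
r1 m[φ5→wind] = [0, 0, 2]
r1 m[φ5→snow] = [0, 0, 0]
r1 m[slip→φ0] = [0, 0, 0]
r1 m[slip→φ3] = [0, 0, 0]
r1 m[slip→φ4] = [0, 0, 0]
r1 m[wind→φ0] = [0, 0, 0]
r1 m[wind→φ1] = [0, 0, 0]
r1 m[wind→φ5] = [0, 0, 0]
r1 m[rain→φ1] = [0, 0, 0]
r1 m[rain→φ2] = [0, 0, 0]
r1 m[rain→φ4] = [0, 0, 0]
r1 m[snow→φ2] = [0, 0, 0]
r1 m[snow→φ5] = [0, 0, 0]
r1 m[wet→φ3] = [0, 0, 0]
r2 m[φ0→slip] = [3, 3, 1]
r2 m[φ0→wind] = [6, 2, 1]
r2 m[φ1→wind] = [3, 5, 3]
r2 m[φ1→rain] = [5, 4, 3]
r2 m[φ2→rain] = [2, 0, 4]
r2 m[φ2→snow] = [7, 1, 0]
r2 m[φ3→slip] = [2, 6, 0]
r2 m[φ3→wet] = [0, 2, 2]
r2 m[φ4→slip] = [0, 3, 1]
r2 m[φ4→rain] = [0, 2, 1]
r2 m[φ5→wind] = [0, 0, 2]
r2 m[φ5→snow] = [0, 0, 0]
r2 m[slip→φ0] = [2, 9, 1]
r2 m[slip→φ3] = [3, 6, 2]
r2 m[slip→φ4] = [5, 9, 1]
r2 m[wind→φ0] = [3, 5, 5]
r2 m[wind→φ1] = [6, 2, 3]
r2 m[wind→φ5] = [9, 7, 4]
r2 m[rain→φ1] = [2, 2, 5]
r2 m[rain→φ2] = [5, 6, 4]
r2 m[rain→φ4] = [7, 4, 7]
r2 m[snow→φ2] = [0, 0, 0]
r2 m[snow→φ5] = [7, 1, 0]
r2 m[wet→φ3] = [0, 0, 0]
r3 m[φ0→slip] = [8, 8, 6]
r3 m[φ0→wind] = [7, 3, 2]
r3 m[φ1→wind] = [6, 7, 7]
r3 m[φ1→rain] = [9, 7, 6]
r3 m[φ2→rain] = [2, 0, 4]
r3 m[φ2→snow] = [12, 7, 6]
r3 m[φ3→slip] = [2, 6, 0]
r3 m[φ3→wet] = [2, 4, 5]
r3 m[φ4→slip] = [7, 7, 6]
r3 m[φ4→rain] = [5, 3, 2]
r3 m[φ5→wind] = [0, 1, 2]
r3 m[φ5→snow] = [7, 7, 6]
r3 m[slip→φ0] = [2, 9, 1]
r3 m[slip→φ3] = [3, 6, 2]
r3 m[slip→φ4] = [5, 9, 1]
r3 m[wind→φ0] = [3, 5, 5]
r3 m[wind→φ1] = [6, 2, 3]
r3 m[wind→φ5] = [9, 7, 4]
r3 m[rain→φ1] = [2, 2, 5]
r3 m[rain→φ2] = [5, 6, 4]
r3 m[rain→φ4] = [7, 4, 7]
r3 m[snow→φ2] = [0, 0, 0]
r3 m[snow→φ5] = [7, 1, 0]
r3 m[wet→φ3] = [0, 0, 0]
r4 m[φ0→slip] = [8, 8, 6]
r4 m[φ0→wind] = [7, 3, 2]
r4 m[φ1→wind] = [6, 7, 7]
r4 m[φ1→rain] = [9, 7, 6]
r4 m[φ2→rain] = [2, 0, 4]
r4 m[φ2→snow] = [12, 7, 6]
r4 m[φ3→slip] = [2, 6, 0]
r4 m[φ3→wet] = [2, 4, 5]
r4 m[φ4→slip] = [7, 7, 6]
r4 m[φ4→rain] = [5, 3, 2]
r4 m[φ5→wind] = [0, 1, 2]
r4 m[φ5→snow] = [7, 7, 6]
r4 m[slip→φ0] = [9, 13, 6]
r4 m[slip→φ3] = [15, 15, 12]
r4 m[slip→φ4] = [10, 14, 6]
r4 m[wind→φ0] = [6, 8, 9]
r4 m[wind→φ1] = [7, 4, 4]
r4 m[wind→φ5] = [13, 10, 9]
r4 m[rain→φ1] = [7, 3, 6]
r4 m[rain→φ2] = [14, 10, 8]
r4 m[rain→φ4] = [11, 7, 10]
r4 m[snow→φ2] = [7, 7, 6]
r4 m[snow→φ5] = [12, 7, 6]
r4 m[wet→φ3] = [0, 0, 0]
r5 m[φ0→slip] = [12, 11, 10]
r5 m[φ0→wind] = [12, 8, 7]
r5 m[φ1→wind] = [7, 8, 8]
r5 m[φ1→rain] = [10, 9, 7]
r5 m[φ2→rain] = [9, 6, 10]
r5 m[φ2→snow] = [17, 11, 10]
r5 m[φ3→slip] = [2, 6, 0]
r5 m[φ3→wet] = [12, 14, 17]
r5 m[φ4→slip] = [11, 10, 9]
r5 m[φ4→rain] = [10, 8, 7]
r5 m[φ5→wind] = [6, 7, 8]
r5 m[φ5→snow] = [10, 10, 11]
r5 m[slip→φ0] = [9, 13, 6]
r5 m[slip→φ3] = [15, 15, 12]
r5 m[slip→φ4] = [10, 14, 6]
r5 m[wind→φ0] = [6, 8, 9]
r5 m[wind→φ1] = [7, 4, 4]
r5 m[wind→φ5] = [13, 10, 9]
r5 m[rain→φ1] = [7, 3, 6]
r5 m[rain→φ2] = [14, 10, 8]
r5 m[rain→φ4] = [11, 7, 10]
r5 m[snow→φ2] = [7, 7, 6]
r5 m[snow→φ5] = [12, 7, 6]
r5 m[wet→φ3] = [0, 0, 0]
no fixed point within 5 rounds

NOT CONVERGED within 5 rounds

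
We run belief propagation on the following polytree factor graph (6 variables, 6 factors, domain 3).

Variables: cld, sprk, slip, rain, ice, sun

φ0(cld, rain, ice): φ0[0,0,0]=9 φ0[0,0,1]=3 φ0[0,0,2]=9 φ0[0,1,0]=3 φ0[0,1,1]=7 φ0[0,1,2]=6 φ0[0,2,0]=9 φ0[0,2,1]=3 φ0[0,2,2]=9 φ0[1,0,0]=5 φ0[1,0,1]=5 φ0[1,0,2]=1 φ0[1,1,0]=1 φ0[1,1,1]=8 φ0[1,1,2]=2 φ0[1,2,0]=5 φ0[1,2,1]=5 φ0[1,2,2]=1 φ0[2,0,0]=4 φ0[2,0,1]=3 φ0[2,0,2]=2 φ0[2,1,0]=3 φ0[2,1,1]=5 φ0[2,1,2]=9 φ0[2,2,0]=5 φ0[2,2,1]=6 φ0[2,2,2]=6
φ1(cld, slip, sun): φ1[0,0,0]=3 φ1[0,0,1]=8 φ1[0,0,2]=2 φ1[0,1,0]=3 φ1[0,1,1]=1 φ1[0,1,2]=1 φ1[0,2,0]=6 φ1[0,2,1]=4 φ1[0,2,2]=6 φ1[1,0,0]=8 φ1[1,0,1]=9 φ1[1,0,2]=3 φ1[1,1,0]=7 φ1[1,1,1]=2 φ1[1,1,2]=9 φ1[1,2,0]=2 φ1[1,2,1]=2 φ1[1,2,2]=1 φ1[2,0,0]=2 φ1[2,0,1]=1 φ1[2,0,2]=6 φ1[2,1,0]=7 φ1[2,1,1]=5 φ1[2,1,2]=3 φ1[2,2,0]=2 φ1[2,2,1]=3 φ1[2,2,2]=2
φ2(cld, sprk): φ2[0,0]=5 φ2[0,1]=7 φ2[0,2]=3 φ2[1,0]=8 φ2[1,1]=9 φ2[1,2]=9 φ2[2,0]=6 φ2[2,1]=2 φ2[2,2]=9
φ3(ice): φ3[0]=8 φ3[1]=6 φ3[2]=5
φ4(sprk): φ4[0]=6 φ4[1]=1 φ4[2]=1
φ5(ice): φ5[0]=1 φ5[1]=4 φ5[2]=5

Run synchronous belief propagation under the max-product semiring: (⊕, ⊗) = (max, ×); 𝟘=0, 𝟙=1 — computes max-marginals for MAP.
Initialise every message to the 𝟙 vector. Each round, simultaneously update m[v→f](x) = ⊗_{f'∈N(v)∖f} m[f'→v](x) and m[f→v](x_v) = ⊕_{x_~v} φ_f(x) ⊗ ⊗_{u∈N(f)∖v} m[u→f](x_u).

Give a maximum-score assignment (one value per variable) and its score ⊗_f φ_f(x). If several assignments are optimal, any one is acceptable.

assignment: (cld=1, sprk=0, slip=0, rain=1, ice=1, sun=1); score = 82944

init: all messages = 𝟙 over 3 values
r1 m[φ0→cld] = [9, 8, 9]
r1 m[φ0→rain] = [9, 9, 9]
r1 m[φ0→ice] = [9, 8, 9]
r1 m[φ1→cld] = [8, 9, 7]
r1 m[φ1→slip] = [9, 9, 6]
r1 m[φ1→sun] = [8, 9, 9]
r1 m[φ2→cld] = [7, 9, 9]
r1 m[φ2→sprk] = [8, 9, 9]
r1 m[φ3→ice] = [8, 6, 5]
r1 m[φ4→sprk] = [6, 1, 1]
r1 m[φ5→ice] = [1, 4, 5]
r1 m[cld→φ0] = [1, 1, 1]
r1 m[cld→φ1] = [1, 1, 1]
r1 m[cld→φ2] = [1, 1, 1]
r1 m[sprk→φ2] = [1, 1, 1]
r1 m[sprk→φ4] = [1, 1, 1]
r1 m[slip→φ1] = [1, 1, 1]
r1 m[rain→φ0] = [1, 1, 1]
r1 m[ice→φ0] = [1, 1, 1]
r1 m[ice→φ3] = [1, 1, 1]
r1 m[ice→φ5] = [1, 1, 1]
r1 m[sun→φ1] = [1, 1, 1]
r2 m[φ0→cld] = [9, 8, 9]
r2 m[φ0→rain] = [9, 9, 9]
r2 m[φ0→ice] = [9, 8, 9]
r2 m[φ1→cld] = [8, 9, 7]
r2 m[φ1→slip] = [9, 9, 6]
r2 m[φ1→sun] = [8, 9, 9]
r2 m[φ2→cld] = [7, 9, 9]
r2 m[φ2→sprk] = [8, 9, 9]
r2 m[φ3→ice] = [8, 6, 5]
r2 m[φ4→sprk] = [6, 1, 1]
r2 m[φ5→ice] = [1, 4, 5]
r2 m[cld→φ0] = [56, 81, 63]
r2 m[cld→φ1] = [63, 72, 81]
r2 m[cld→φ2] = [72, 72, 63]
r2 m[sprk→φ2] = [6, 1, 1]
r2 m[sprk→φ4] = [8, 9, 9]
r2 m[slip→φ1] = [1, 1, 1]
r2 m[rain→φ0] = [1, 1, 1]
r2 m[ice→φ0] = [8, 24, 25]
r2 m[ice→φ3] = [9, 32, 45]
r2 m[ice→φ5] = [72, 48, 45]
r2 m[sun→φ1] = [1, 1, 1]
r3 m[φ0→cld] = [225, 192, 225]
r3 m[φ0→rain] = [12600, 15552, 12600]
r3 m[φ0→ice] = [504, 648, 567]
r3 m[φ1→cld] = [8, 9, 7]
r3 m[φ1→slip] = [648, 648, 378]
r3 m[φ1→sun] = [576, 648, 648]
r3 m[φ2→cld] = [30, 48, 36]
r3 m[φ2→sprk] = [576, 648, 648]
r3 m[φ3→ice] = [8, 6, 5]
r3 m[φ4→sprk] = [6, 1, 1]
r3 m[φ5→ice] = [1, 4, 5]
r3 m[cld→φ0] = [56, 81, 63]
r3 m[cld→φ1] = [63, 72, 81]
r3 m[cld→φ2] = [72, 72, 63]
r3 m[sprk→φ2] = [6, 1, 1]
r3 m[sprk→φ4] = [8, 9, 9]
r3 m[slip→φ1] = [1, 1, 1]
r3 m[rain→φ0] = [1, 1, 1]
r3 m[ice→φ0] = [8, 24, 25]
r3 m[ice→φ3] = [9, 32, 45]
r3 m[ice→φ5] = [72, 48, 45]
r3 m[sun→φ1] = [1, 1, 1]
r4 m[φ0→cld] = [225, 192, 225]
r4 m[φ0→rain] = [12600, 15552, 12600]
r4 m[φ0→ice] = [504, 648, 567]
r4 m[φ1→cld] = [8, 9, 7]
r4 m[φ1→slip] = [648, 648, 378]
r4 m[φ1→sun] = [576, 648, 648]
r4 m[φ2→cld] = [30, 48, 36]
r4 m[φ2→sprk] = [576, 648, 648]
r4 m[φ3→ice] = [8, 6, 5]
r4 m[φ4→sprk] = [6, 1, 1]
r4 m[φ5→ice] = [1, 4, 5]
r4 m[cld→φ0] = [240, 432, 252]
r4 m[cld→φ1] = [6750, 9216, 8100]
r4 m[cld→φ2] = [1800, 1728, 1575]
r4 m[sprk→φ2] = [6, 1, 1]
r4 m[sprk→φ4] = [576, 648, 648]
r4 m[slip→φ1] = [1, 1, 1]
r4 m[rain→φ0] = [1, 1, 1]
r4 m[ice→φ0] = [8, 24, 25]
r4 m[ice→φ3] = [504, 2592, 2835]
r4 m[ice→φ5] = [4032, 3888, 2835]
r4 m[sun→φ1] = [1, 1, 1]
r5 m[φ0→cld] = [225, 192, 225]
r5 m[φ0→rain] = [54000, 82944, 54000]
r5 m[φ0→ice] = [2160, 3456, 2268]
r5 m[φ1→cld] = [8, 9, 7]
r5 m[φ1→slip] = [82944, 82944, 40500]
r5 m[φ1→sun] = [73728, 82944, 82944]
r5 m[φ2→cld] = [30, 48, 36]
r5 m[φ2→sprk] = [13824, 15552, 15552]
r5 m[φ3→ice] = [8, 6, 5]
r5 m[φ4→sprk] = [6, 1, 1]
r5 m[φ5→ice] = [1, 4, 5]
r5 m[cld→φ0] = [240, 432, 252]
r5 m[cld→φ1] = [6750, 9216, 8100]
r5 m[cld→φ2] = [1800, 1728, 1575]
r5 m[sprk→φ2] = [6, 1, 1]
r5 m[sprk→φ4] = [576, 648, 648]
r5 m[slip→φ1] = [1, 1, 1]
r5 m[rain→φ0] = [1, 1, 1]
r5 m[ice→φ0] = [8, 24, 25]
r5 m[ice→φ3] = [504, 2592, 2835]
r5 m[ice→φ5] = [4032, 3888, 2835]
r5 m[sun→φ1] = [1, 1, 1]
r6 m[φ0→cld] = [225, 192, 225]
r6 m[φ0→rain] = [54000, 82944, 54000]
r6 m[φ0→ice] = [2160, 3456, 2268]
r6 m[φ1→cld] = [8, 9, 7]
r6 m[φ1→slip] = [82944, 82944, 40500]
r6 m[φ1→sun] = [73728, 82944, 82944]
r6 m[φ2→cld] = [30, 48, 36]
r6 m[φ2→sprk] = [13824, 15552, 15552]
r6 m[φ3→ice] = [8, 6, 5]
r6 m[φ4→sprk] = [6, 1, 1]
r6 m[φ5→ice] = [1, 4, 5]
r6 m[cld→φ0] = [240, 432, 252]
r6 m[cld→φ1] = [6750, 9216, 8100]
r6 m[cld→φ2] = [1800, 1728, 1575]
r6 m[sprk→φ2] = [6, 1, 1]
r6 m[sprk→φ4] = [13824, 15552, 15552]
r6 m[slip→φ1] = [1, 1, 1]
r6 m[rain→φ0] = [1, 1, 1]
r6 m[ice→φ0] = [8, 24, 25]
r6 m[ice→φ3] = [2160, 13824, 11340]
r6 m[ice→φ5] = [17280, 20736, 11340]
r6 m[sun→φ1] = [1, 1, 1]
r7 m[φ0→cld] = [225, 192, 225]
r7 m[φ0→rain] = [54000, 82944, 54000]
r7 m[φ0→ice] = [2160, 3456, 2268]
r7 m[φ1→cld] = [8, 9, 7]
r7 m[φ1→slip] = [82944, 82944, 40500]
r7 m[φ1→sun] = [73728, 82944, 82944]
r7 m[φ2→cld] = [30, 48, 36]
r7 m[φ2→sprk] = [13824, 15552, 15552]
r7 m[φ3→ice] = [8, 6, 5]
r7 m[φ4→sprk] = [6, 1, 1]
r7 m[φ5→ice] = [1, 4, 5]
r7 m[cld→φ0] = [240, 432, 252]
r7 m[cld→φ1] = [6750, 9216, 8100]
r7 m[cld→φ2] = [1800, 1728, 1575]
r7 m[sprk→φ2] = [6, 1, 1]
r7 m[sprk→φ4] = [13824, 15552, 15552]
r7 m[slip→φ1] = [1, 1, 1]
r7 m[rain→φ0] = [1, 1, 1]
r7 m[ice→φ0] = [8, 24, 25]
r7 m[ice→φ3] = [2160, 13824, 11340]
r7 m[ice→φ5] = [17280, 20736, 11340]
r7 m[sun→φ1] = [1, 1, 1]
fixed point reached at round 7
traceback from cld: (cld=1, sprk=0, slip=0, rain=1, ice=1, sun=1), score=82944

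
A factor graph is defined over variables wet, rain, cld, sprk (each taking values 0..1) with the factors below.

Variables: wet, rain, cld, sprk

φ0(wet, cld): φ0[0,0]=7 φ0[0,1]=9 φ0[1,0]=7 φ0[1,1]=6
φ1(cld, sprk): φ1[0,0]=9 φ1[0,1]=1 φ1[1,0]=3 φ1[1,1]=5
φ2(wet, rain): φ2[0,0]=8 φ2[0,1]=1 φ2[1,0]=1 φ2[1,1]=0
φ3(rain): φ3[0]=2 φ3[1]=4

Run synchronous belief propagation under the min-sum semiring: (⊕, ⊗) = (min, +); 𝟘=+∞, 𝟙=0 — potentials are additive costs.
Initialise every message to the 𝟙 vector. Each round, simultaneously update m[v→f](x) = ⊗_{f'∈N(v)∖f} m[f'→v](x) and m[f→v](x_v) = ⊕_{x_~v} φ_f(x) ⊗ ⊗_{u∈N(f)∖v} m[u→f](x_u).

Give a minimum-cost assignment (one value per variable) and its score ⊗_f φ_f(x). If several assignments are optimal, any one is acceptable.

init: all messages = 𝟙 over 2 values
r1 m[φ0→wet] = [7, 6]
r1 m[φ0→cld] = [7, 6]
r1 m[φ1→cld] = [1, 3]
r1 m[φ1→sprk] = [3, 1]
r1 m[φ2→wet] = [1, 0]
r1 m[φ2→rain] = [1, 0]
r1 m[φ3→rain] = [2, 4]
r1 m[wet→φ0] = [0, 0]
r1 m[wet→φ2] = [0, 0]
r1 m[rain→φ2] = [0, 0]
r1 m[rain→φ3] = [0, 0]
r1 m[cld→φ0] = [0, 0]
r1 m[cld→φ1] = [0, 0]
r1 m[sprk→φ1] = [0, 0]
r2 m[φ0→wet] = [7, 6]
r2 m[φ0→cld] = [7, 6]
r2 m[φ1→cld] = [1, 3]
r2 m[φ1→sprk] = [3, 1]
r2 m[φ2→wet] = [1, 0]
r2 m[φ2→rain] = [1, 0]
r2 m[φ3→rain] = [2, 4]
r2 m[wet→φ0] = [1, 0]
r2 m[wet→φ2] = [7, 6]
r2 m[rain→φ2] = [2, 4]
r2 m[rain→φ3] = [1, 0]
r2 m[cld→φ0] = [1, 3]
r2 m[cld→φ1] = [7, 6]
r2 m[sprk→φ1] = [0, 0]
r3 m[φ0→wet] = [8, 8]
r3 m[φ0→cld] = [7, 6]
r3 m[φ1→cld] = [1, 3]
r3 m[φ1→sprk] = [9, 8]
r3 m[φ2→wet] = [5, 3]
r3 m[φ2→rain] = [7, 6]
r3 m[φ3→rain] = [2, 4]
r3 m[wet→φ0] = [1, 0]
r3 m[wet→φ2] = [7, 6]
r3 m[rain→φ2] = [2, 4]
r3 m[rain→φ3] = [1, 0]
r3 m[cld→φ0] = [1, 3]
r3 m[cld→φ1] = [7, 6]
r3 m[sprk→φ1] = [0, 0]
r4 m[φ0→wet] = [8, 8]
r4 m[φ0→cld] = [7, 6]
r4 m[φ1→cld] = [1, 3]
r4 m[φ1→sprk] = [9, 8]
r4 m[φ2→wet] = [5, 3]
r4 m[φ2→rain] = [7, 6]
r4 m[φ3→rain] = [2, 4]
r4 m[wet→φ0] = [5, 3]
r4 m[wet→φ2] = [8, 8]
r4 m[rain→φ2] = [2, 4]
r4 m[rain→φ3] = [7, 6]
r4 m[cld→φ0] = [1, 3]
r4 m[cld→φ1] = [7, 6]
r4 m[sprk→φ1] = [0, 0]
r5 m[φ0→wet] = [8, 8]
r5 m[φ0→cld] = [10, 9]
r5 m[φ1→cld] = [1, 3]
r5 m[φ1→sprk] = [9, 8]
r5 m[φ2→wet] = [5, 3]
r5 m[φ2→rain] = [9, 8]
r5 m[φ3→rain] = [2, 4]
r5 m[wet→φ0] = [5, 3]
r5 m[wet→φ2] = [8, 8]
r5 m[rain→φ2] = [2, 4]
r5 m[rain→φ3] = [7, 6]
r5 m[cld→φ0] = [1, 3]
r5 m[cld→φ1] = [7, 6]
r5 m[sprk→φ1] = [0, 0]
r6 m[φ0→wet] = [8, 8]
r6 m[φ0→cld] = [10, 9]
r6 m[φ1→cld] = [1, 3]
r6 m[φ1→sprk] = [9, 8]
r6 m[φ2→wet] = [5, 3]
r6 m[φ2→rain] = [9, 8]
r6 m[φ3→rain] = [2, 4]
r6 m[wet→φ0] = [5, 3]
r6 m[wet→φ2] = [8, 8]
r6 m[rain→φ2] = [2, 4]
r6 m[rain→φ3] = [9, 8]
r6 m[cld→φ0] = [1, 3]
r6 m[cld→φ1] = [10, 9]
r6 m[sprk→φ1] = [0, 0]
r7 m[φ0→wet] = [8, 8]
r7 m[φ0→cld] = [10, 9]
r7 m[φ1→cld] = [1, 3]
r7 m[φ1→sprk] = [12, 11]
r7 m[φ2→wet] = [5, 3]
r7 m[φ2→rain] = [9, 8]
r7 m[φ3→rain] = [2, 4]
r7 m[wet→φ0] = [5, 3]
r7 m[wet→φ2] = [8, 8]
r7 m[rain→φ2] = [2, 4]
r7 m[rain→φ3] = [9, 8]
r7 m[cld→φ0] = [1, 3]
r7 m[cld→φ1] = [10, 9]
r7 m[sprk→φ1] = [0, 0]
r8 m[φ0→wet] = [8, 8]
r8 m[φ0→cld] = [10, 9]
r8 m[φ1→cld] = [1, 3]
r8 m[φ1→sprk] = [12, 11]
r8 m[φ2→wet] = [5, 3]
r8 m[φ2→rain] = [9, 8]
r8 m[φ3→rain] = [2, 4]
r8 m[wet→φ0] = [5, 3]
r8 m[wet→φ2] = [8, 8]
r8 m[rain→φ2] = [2, 4]
r8 m[rain→φ3] = [9, 8]
r8 m[cld→φ0] = [1, 3]
r8 m[cld→φ1] = [10, 9]
r8 m[sprk→φ1] = [0, 0]
fixed point reached at round 8
traceback from wet: (wet=1, rain=0, cld=0, sprk=1), score=11

assignment: (wet=1, rain=0, cld=0, sprk=1); score = 11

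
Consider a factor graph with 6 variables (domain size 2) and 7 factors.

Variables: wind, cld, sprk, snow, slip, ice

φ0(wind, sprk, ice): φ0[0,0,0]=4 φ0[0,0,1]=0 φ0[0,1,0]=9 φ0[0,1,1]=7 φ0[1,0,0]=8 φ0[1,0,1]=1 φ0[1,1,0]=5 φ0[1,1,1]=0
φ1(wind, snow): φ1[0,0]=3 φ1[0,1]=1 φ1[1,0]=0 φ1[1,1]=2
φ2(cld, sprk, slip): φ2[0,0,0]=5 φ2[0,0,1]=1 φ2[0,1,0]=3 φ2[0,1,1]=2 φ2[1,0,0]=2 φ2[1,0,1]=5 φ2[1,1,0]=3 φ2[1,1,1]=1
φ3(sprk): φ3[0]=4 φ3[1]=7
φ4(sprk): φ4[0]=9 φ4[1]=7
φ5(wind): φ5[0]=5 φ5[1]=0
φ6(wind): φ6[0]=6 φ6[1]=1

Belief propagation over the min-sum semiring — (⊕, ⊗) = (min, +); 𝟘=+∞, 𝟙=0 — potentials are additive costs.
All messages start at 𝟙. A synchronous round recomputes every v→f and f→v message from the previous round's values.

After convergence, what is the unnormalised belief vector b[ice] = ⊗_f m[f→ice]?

init: all messages = 𝟙 over 2 values
r1 m[φ0→wind] = [0, 0]
r1 m[φ0→sprk] = [0, 0]
r1 m[φ0→ice] = [4, 0]
r1 m[φ1→wind] = [1, 0]
r1 m[φ1→snow] = [0, 1]
r1 m[φ2→cld] = [1, 1]
r1 m[φ2→sprk] = [1, 1]
r1 m[φ2→slip] = [2, 1]
r1 m[φ3→sprk] = [4, 7]
r1 m[φ4→sprk] = [9, 7]
r1 m[φ5→wind] = [5, 0]
r1 m[φ6→wind] = [6, 1]
r1 m[wind→φ0] = [0, 0]
r1 m[wind→φ1] = [0, 0]
r1 m[wind→φ5] = [0, 0]
r1 m[wind→φ6] = [0, 0]
r1 m[cld→φ2] = [0, 0]
r1 m[sprk→φ0] = [0, 0]
r1 m[sprk→φ2] = [0, 0]
r1 m[sprk→φ3] = [0, 0]
r1 m[sprk→φ4] = [0, 0]
r1 m[snow→φ1] = [0, 0]
r1 m[slip→φ2] = [0, 0]
r1 m[ice→φ0] = [0, 0]
r2 m[φ0→wind] = [0, 0]
r2 m[φ0→sprk] = [0, 0]
r2 m[φ0→ice] = [4, 0]
r2 m[φ1→wind] = [1, 0]
r2 m[φ1→snow] = [0, 1]
r2 m[φ2→cld] = [1, 1]
r2 m[φ2→sprk] = [1, 1]
r2 m[φ2→slip] = [2, 1]
r2 m[φ3→sprk] = [4, 7]
r2 m[φ4→sprk] = [9, 7]
r2 m[φ5→wind] = [5, 0]
r2 m[φ6→wind] = [6, 1]
r2 m[wind→φ0] = [12, 1]
r2 m[wind→φ1] = [11, 1]
r2 m[wind→φ5] = [7, 1]
r2 m[wind→φ6] = [6, 0]
r2 m[cld→φ2] = [0, 0]
r2 m[sprk→φ0] = [14, 15]
r2 m[sprk→φ2] = [13, 14]
r2 m[sprk→φ3] = [10, 8]
r2 m[sprk→φ4] = [5, 8]
r2 m[snow→φ1] = [0, 0]
r2 m[slip→φ2] = [0, 0]
r2 m[ice→φ0] = [0, 0]
r3 m[φ0→wind] = [14, 15]
r3 m[φ0→sprk] = [2, 1]
r3 m[φ0→ice] = [21, 16]
r3 m[φ1→wind] = [1, 0]
r3 m[φ1→snow] = [1, 3]
r3 m[φ2→cld] = [14, 15]
r3 m[φ2→sprk] = [1, 1]
r3 m[φ2→slip] = [15, 14]
r3 m[φ3→sprk] = [4, 7]
r3 m[φ4→sprk] = [9, 7]
r3 m[φ5→wind] = [5, 0]
r3 m[φ6→wind] = [6, 1]
r3 m[wind→φ0] = [12, 1]
r3 m[wind→φ1] = [11, 1]
r3 m[wind→φ5] = [7, 1]
r3 m[wind→φ6] = [6, 0]
r3 m[cld→φ2] = [0, 0]
r3 m[sprk→φ0] = [14, 15]
r3 m[sprk→φ2] = [13, 14]
r3 m[sprk→φ3] = [10, 8]
r3 m[sprk→φ4] = [5, 8]
r3 m[snow→φ1] = [0, 0]
r3 m[slip→φ2] = [0, 0]
r3 m[ice→φ0] = [0, 0]
r4 m[φ0→wind] = [14, 15]
r4 m[φ0→sprk] = [2, 1]
r4 m[φ0→ice] = [21, 16]
r4 m[φ1→wind] = [1, 0]
r4 m[φ1→snow] = [1, 3]
r4 m[φ2→cld] = [14, 15]
r4 m[φ2→sprk] = [1, 1]
r4 m[φ2→slip] = [15, 14]
r4 m[φ3→sprk] = [4, 7]
r4 m[φ4→sprk] = [9, 7]
r4 m[φ5→wind] = [5, 0]
r4 m[φ6→wind] = [6, 1]
r4 m[wind→φ0] = [12, 1]
r4 m[wind→φ1] = [25, 16]
r4 m[wind→φ5] = [21, 16]
r4 m[wind→φ6] = [20, 15]
r4 m[cld→φ2] = [0, 0]
r4 m[sprk→φ0] = [14, 15]
r4 m[sprk→φ2] = [15, 15]
r4 m[sprk→φ3] = [12, 9]
r4 m[sprk→φ4] = [7, 9]
r4 m[snow→φ1] = [0, 0]
r4 m[slip→φ2] = [0, 0]
r4 m[ice→φ0] = [0, 0]
r5 m[φ0→wind] = [14, 15]
r5 m[φ0→sprk] = [2, 1]
r5 m[φ0→ice] = [21, 16]
r5 m[φ1→wind] = [1, 0]
r5 m[φ1→snow] = [16, 18]
r5 m[φ2→cld] = [16, 16]
r5 m[φ2→sprk] = [1, 1]
r5 m[φ2→slip] = [17, 16]
r5 m[φ3→sprk] = [4, 7]
r5 m[φ4→sprk] = [9, 7]
r5 m[φ5→wind] = [5, 0]
r5 m[φ6→wind] = [6, 1]
r5 m[wind→φ0] = [12, 1]
r5 m[wind→φ1] = [25, 16]
r5 m[wind→φ5] = [21, 16]
r5 m[wind→φ6] = [20, 15]
r5 m[cld→φ2] = [0, 0]
r5 m[sprk→φ0] = [14, 15]
r5 m[sprk→φ2] = [15, 15]
r5 m[sprk→φ3] = [12, 9]
r5 m[sprk→φ4] = [7, 9]
r5 m[snow→φ1] = [0, 0]
r5 m[slip→φ2] = [0, 0]
r5 m[ice→φ0] = [0, 0]
r6 m[φ0→wind] = [14, 15]
r6 m[φ0→sprk] = [2, 1]
r6 m[φ0→ice] = [21, 16]
r6 m[φ1→wind] = [1, 0]
r6 m[φ1→snow] = [16, 18]
r6 m[φ2→cld] = [16, 16]
r6 m[φ2→sprk] = [1, 1]
r6 m[φ2→slip] = [17, 16]
r6 m[φ3→sprk] = [4, 7]
r6 m[φ4→sprk] = [9, 7]
r6 m[φ5→wind] = [5, 0]
r6 m[φ6→wind] = [6, 1]
r6 m[wind→φ0] = [12, 1]
r6 m[wind→φ1] = [25, 16]
r6 m[wind→φ5] = [21, 16]
r6 m[wind→φ6] = [20, 15]
r6 m[cld→φ2] = [0, 0]
r6 m[sprk→φ0] = [14, 15]
r6 m[sprk→φ2] = [15, 15]
r6 m[sprk→φ3] = [12, 9]
r6 m[sprk→φ4] = [7, 9]
r6 m[snow→φ1] = [0, 0]
r6 m[slip→φ2] = [0, 0]
r6 m[ice→φ0] = [0, 0]
fixed point reached at round 6
b[ice] = ⊗ incoming = [21, 16]

b[ice] = [21, 16]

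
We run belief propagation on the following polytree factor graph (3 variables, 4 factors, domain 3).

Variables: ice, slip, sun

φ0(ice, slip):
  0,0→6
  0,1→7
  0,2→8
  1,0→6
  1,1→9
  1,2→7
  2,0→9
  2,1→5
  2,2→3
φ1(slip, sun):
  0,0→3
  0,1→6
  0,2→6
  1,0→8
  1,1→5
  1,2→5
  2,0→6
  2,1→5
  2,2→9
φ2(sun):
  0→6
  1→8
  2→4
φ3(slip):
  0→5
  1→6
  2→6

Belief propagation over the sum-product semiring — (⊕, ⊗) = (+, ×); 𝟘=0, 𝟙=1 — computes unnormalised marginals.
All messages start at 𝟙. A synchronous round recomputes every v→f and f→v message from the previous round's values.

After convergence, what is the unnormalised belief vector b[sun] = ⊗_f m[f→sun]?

b[sun] = [11826, 14400, 8928]

init: all messages = 𝟙 over 3 values
r1 m[φ0→ice] = [21, 22, 17]
r1 m[φ0→slip] = [21, 21, 18]
r1 m[φ1→slip] = [15, 18, 20]
r1 m[φ1→sun] = [17, 16, 20]
r1 m[φ2→sun] = [6, 8, 4]
r1 m[φ3→slip] = [5, 6, 6]
r1 m[ice→φ0] = [1, 1, 1]
r1 m[slip→φ0] = [1, 1, 1]
r1 m[slip→φ1] = [1, 1, 1]
r1 m[slip→φ3] = [1, 1, 1]
r1 m[sun→φ1] = [1, 1, 1]
r1 m[sun→φ2] = [1, 1, 1]
r2 m[φ0→ice] = [21, 22, 17]
r2 m[φ0→slip] = [21, 21, 18]
r2 m[φ1→slip] = [15, 18, 20]
r2 m[φ1→sun] = [17, 16, 20]
r2 m[φ2→sun] = [6, 8, 4]
r2 m[φ3→slip] = [5, 6, 6]
r2 m[ice→φ0] = [1, 1, 1]
r2 m[slip→φ0] = [75, 108, 120]
r2 m[slip→φ1] = [105, 126, 108]
r2 m[slip→φ3] = [315, 378, 360]
r2 m[sun→φ1] = [6, 8, 4]
r2 m[sun→φ2] = [17, 16, 20]
r3 m[φ0→ice] = [2166, 2262, 1575]
r3 m[φ0→slip] = [21, 21, 18]
r3 m[φ1→slip] = [90, 108, 112]
r3 m[φ1→sun] = [1971, 1800, 2232]
r3 m[φ2→sun] = [6, 8, 4]
r3 m[φ3→slip] = [5, 6, 6]
r3 m[ice→φ0] = [1, 1, 1]
r3 m[slip→φ0] = [75, 108, 120]
r3 m[slip→φ1] = [105, 126, 108]
r3 m[slip→φ3] = [315, 378, 360]
r3 m[sun→φ1] = [6, 8, 4]
r3 m[sun→φ2] = [17, 16, 20]
r4 m[φ0→ice] = [2166, 2262, 1575]
r4 m[φ0→slip] = [21, 21, 18]
r4 m[φ1→slip] = [90, 108, 112]
r4 m[φ1→sun] = [1971, 1800, 2232]
r4 m[φ2→sun] = [6, 8, 4]
r4 m[φ3→slip] = [5, 6, 6]
r4 m[ice→φ0] = [1, 1, 1]
r4 m[slip→φ0] = [450, 648, 672]
r4 m[slip→φ1] = [105, 126, 108]
r4 m[slip→φ3] = [1890, 2268, 2016]
r4 m[sun→φ1] = [6, 8, 4]
r4 m[sun→φ2] = [1971, 1800, 2232]
r5 m[φ0→ice] = [12612, 13236, 9306]
r5 m[φ0→slip] = [21, 21, 18]
r5 m[φ1→slip] = [90, 108, 112]
r5 m[φ1→sun] = [1971, 1800, 2232]
r5 m[φ2→sun] = [6, 8, 4]
r5 m[φ3→slip] = [5, 6, 6]
r5 m[ice→φ0] = [1, 1, 1]
r5 m[slip→φ0] = [450, 648, 672]
r5 m[slip→φ1] = [105, 126, 108]
r5 m[slip→φ3] = [1890, 2268, 2016]
r5 m[sun→φ1] = [6, 8, 4]
r5 m[sun→φ2] = [1971, 1800, 2232]
r6 m[φ0→ice] = [12612, 13236, 9306]
r6 m[φ0→slip] = [21, 21, 18]
r6 m[φ1→slip] = [90, 108, 112]
r6 m[φ1→sun] = [1971, 1800, 2232]
r6 m[φ2→sun] = [6, 8, 4]
r6 m[φ3→slip] = [5, 6, 6]
r6 m[ice→φ0] = [1, 1, 1]
r6 m[slip→φ0] = [450, 648, 672]
r6 m[slip→φ1] = [105, 126, 108]
r6 m[slip→φ3] = [1890, 2268, 2016]
r6 m[sun→φ1] = [6, 8, 4]
r6 m[sun→φ2] = [1971, 1800, 2232]
fixed point reached at round 6
b[sun] = ⊗ incoming = [11826, 14400, 8928]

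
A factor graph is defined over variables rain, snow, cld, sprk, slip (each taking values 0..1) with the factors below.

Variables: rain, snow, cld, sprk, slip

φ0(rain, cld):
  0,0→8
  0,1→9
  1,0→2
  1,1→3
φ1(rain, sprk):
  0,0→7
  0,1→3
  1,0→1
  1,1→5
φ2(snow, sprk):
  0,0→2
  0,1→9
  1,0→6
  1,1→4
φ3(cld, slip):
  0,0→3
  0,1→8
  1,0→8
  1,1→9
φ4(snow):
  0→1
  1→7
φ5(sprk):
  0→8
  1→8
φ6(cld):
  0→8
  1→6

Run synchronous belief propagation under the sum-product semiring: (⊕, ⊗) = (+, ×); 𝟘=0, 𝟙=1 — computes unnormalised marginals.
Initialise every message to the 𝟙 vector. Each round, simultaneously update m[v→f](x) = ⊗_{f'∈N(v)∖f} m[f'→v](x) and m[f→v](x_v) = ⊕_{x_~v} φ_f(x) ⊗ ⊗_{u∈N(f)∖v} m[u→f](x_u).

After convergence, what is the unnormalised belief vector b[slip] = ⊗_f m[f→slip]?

init: all messages = 𝟙 over 2 values
r1 m[φ0→rain] = [17, 5]
r1 m[φ0→cld] = [10, 12]
r1 m[φ1→rain] = [10, 6]
r1 m[φ1→sprk] = [8, 8]
r1 m[φ2→snow] = [11, 10]
r1 m[φ2→sprk] = [8, 13]
r1 m[φ3→cld] = [11, 17]
r1 m[φ3→slip] = [11, 17]
r1 m[φ4→snow] = [1, 7]
r1 m[φ5→sprk] = [8, 8]
r1 m[φ6→cld] = [8, 6]
r1 m[rain→φ0] = [1, 1]
r1 m[rain→φ1] = [1, 1]
r1 m[snow→φ2] = [1, 1]
r1 m[snow→φ4] = [1, 1]
r1 m[cld→φ0] = [1, 1]
r1 m[cld→φ3] = [1, 1]
r1 m[cld→φ6] = [1, 1]
r1 m[sprk→φ1] = [1, 1]
r1 m[sprk→φ2] = [1, 1]
r1 m[sprk→φ5] = [1, 1]
r1 m[slip→φ3] = [1, 1]
r2 m[φ0→rain] = [17, 5]
r2 m[φ0→cld] = [10, 12]
r2 m[φ1→rain] = [10, 6]
r2 m[φ1→sprk] = [8, 8]
r2 m[φ2→snow] = [11, 10]
r2 m[φ2→sprk] = [8, 13]
r2 m[φ3→cld] = [11, 17]
r2 m[φ3→slip] = [11, 17]
r2 m[φ4→snow] = [1, 7]
r2 m[φ5→sprk] = [8, 8]
r2 m[φ6→cld] = [8, 6]
r2 m[rain→φ0] = [10, 6]
r2 m[rain→φ1] = [17, 5]
r2 m[snow→φ2] = [1, 7]
r2 m[snow→φ4] = [11, 10]
r2 m[cld→φ0] = [88, 102]
r2 m[cld→φ3] = [80, 72]
r2 m[cld→φ6] = [110, 204]
r2 m[sprk→φ1] = [64, 104]
r2 m[sprk→φ2] = [64, 64]
r2 m[sprk→φ5] = [64, 104]
r2 m[slip→φ3] = [1, 1]
r3 m[φ0→rain] = [1622, 482]
r3 m[φ0→cld] = [92, 108]
r3 m[φ1→rain] = [760, 584]
r3 m[φ1→sprk] = [124, 76]
r3 m[φ2→snow] = [704, 640]
r3 m[φ2→sprk] = [44, 37]
r3 m[φ3→cld] = [11, 17]
r3 m[φ3→slip] = [816, 1288]
r3 m[φ4→snow] = [1, 7]
r3 m[φ5→sprk] = [8, 8]
r3 m[φ6→cld] = [8, 6]
r3 m[rain→φ0] = [10, 6]
r3 m[rain→φ1] = [17, 5]
r3 m[snow→φ2] = [1, 7]
r3 m[snow→φ4] = [11, 10]
r3 m[cld→φ0] = [88, 102]
r3 m[cld→φ3] = [80, 72]
r3 m[cld→φ6] = [110, 204]
r3 m[sprk→φ1] = [64, 104]
r3 m[sprk→φ2] = [64, 64]
r3 m[sprk→φ5] = [64, 104]
r3 m[slip→φ3] = [1, 1]
r4 m[φ0→rain] = [1622, 482]
r4 m[φ0→cld] = [92, 108]
r4 m[φ1→rain] = [760, 584]
r4 m[φ1→sprk] = [124, 76]
r4 m[φ2→snow] = [704, 640]
r4 m[φ2→sprk] = [44, 37]
r4 m[φ3→cld] = [11, 17]
r4 m[φ3→slip] = [816, 1288]
r4 m[φ4→snow] = [1, 7]
r4 m[φ5→sprk] = [8, 8]
r4 m[φ6→cld] = [8, 6]
r4 m[rain→φ0] = [760, 584]
r4 m[rain→φ1] = [1622, 482]
r4 m[snow→φ2] = [1, 7]
r4 m[snow→φ4] = [704, 640]
r4 m[cld→φ0] = [88, 102]
r4 m[cld→φ3] = [736, 648]
r4 m[cld→φ6] = [1012, 1836]
r4 m[sprk→φ1] = [352, 296]
r4 m[sprk→φ2] = [992, 608]
r4 m[sprk→φ5] = [5456, 2812]
r4 m[slip→φ3] = [1, 1]
r5 m[φ0→rain] = [1622, 482]
r5 m[φ0→cld] = [7248, 8592]
r5 m[φ1→rain] = [3352, 1832]
r5 m[φ1→sprk] = [11836, 7276]
r5 m[φ2→snow] = [7456, 8384]
r5 m[φ2→sprk] = [44, 37]
r5 m[φ3→cld] = [11, 17]
r5 m[φ3→slip] = [7392, 11720]
r5 m[φ4→snow] = [1, 7]
r5 m[φ5→sprk] = [8, 8]
r5 m[φ6→cld] = [8, 6]
r5 m[rain→φ0] = [760, 584]
r5 m[rain→φ1] = [1622, 482]
r5 m[snow→φ2] = [1, 7]
r5 m[snow→φ4] = [704, 640]
r5 m[cld→φ0] = [88, 102]
r5 m[cld→φ3] = [736, 648]
r5 m[cld→φ6] = [1012, 1836]
r5 m[sprk→φ1] = [352, 296]
r5 m[sprk→φ2] = [992, 608]
r5 m[sprk→φ5] = [5456, 2812]
r5 m[slip→φ3] = [1, 1]
r6 m[φ0→rain] = [1622, 482]
r6 m[φ0→cld] = [7248, 8592]
r6 m[φ1→rain] = [3352, 1832]
r6 m[φ1→sprk] = [11836, 7276]
r6 m[φ2→snow] = [7456, 8384]
r6 m[φ2→sprk] = [44, 37]
r6 m[φ3→cld] = [11, 17]
r6 m[φ3→slip] = [7392, 11720]
r6 m[φ4→snow] = [1, 7]
r6 m[φ5→sprk] = [8, 8]
r6 m[φ6→cld] = [8, 6]
r6 m[rain→φ0] = [3352, 1832]
r6 m[rain→φ1] = [1622, 482]
r6 m[snow→φ2] = [1, 7]
r6 m[snow→φ4] = [7456, 8384]
r6 m[cld→φ0] = [88, 102]
r6 m[cld→φ3] = [57984, 51552]
r6 m[cld→φ6] = [79728, 146064]
r6 m[sprk→φ1] = [352, 296]
r6 m[sprk→φ2] = [94688, 58208]
r6 m[sprk→φ5] = [520784, 269212]
r6 m[slip→φ3] = [1, 1]
r7 m[φ0→rain] = [1622, 482]
r7 m[φ0→cld] = [30480, 35664]
r7 m[φ1→rain] = [3352, 1832]
r7 m[φ1→sprk] = [11836, 7276]
r7 m[φ2→snow] = [713248, 800960]
r7 m[φ2→sprk] = [44, 37]
r7 m[φ3→cld] = [11, 17]
r7 m[φ3→slip] = [586368, 927840]
r7 m[φ4→snow] = [1, 7]
r7 m[φ5→sprk] = [8, 8]
r7 m[φ6→cld] = [8, 6]
r7 m[rain→φ0] = [3352, 1832]
r7 m[rain→φ1] = [1622, 482]
r7 m[snow→φ2] = [1, 7]
r7 m[snow→φ4] = [7456, 8384]
r7 m[cld→φ0] = [88, 102]
r7 m[cld→φ3] = [57984, 51552]
r7 m[cld→φ6] = [79728, 146064]
r7 m[sprk→φ1] = [352, 296]
r7 m[sprk→φ2] = [94688, 58208]
r7 m[sprk→φ5] = [520784, 269212]
r7 m[slip→φ3] = [1, 1]
r8 m[φ0→rain] = [1622, 482]
r8 m[φ0→cld] = [30480, 35664]
r8 m[φ1→rain] = [3352, 1832]
r8 m[φ1→sprk] = [11836, 7276]
r8 m[φ2→snow] = [713248, 800960]
r8 m[φ2→sprk] = [44, 37]
r8 m[φ3→cld] = [11, 17]
r8 m[φ3→slip] = [586368, 927840]
r8 m[φ4→snow] = [1, 7]
r8 m[φ5→sprk] = [8, 8]
r8 m[φ6→cld] = [8, 6]
r8 m[rain→φ0] = [3352, 1832]
r8 m[rain→φ1] = [1622, 482]
r8 m[snow→φ2] = [1, 7]
r8 m[snow→φ4] = [713248, 800960]
r8 m[cld→φ0] = [88, 102]
r8 m[cld→φ3] = [243840, 213984]
r8 m[cld→φ6] = [335280, 606288]
r8 m[sprk→φ1] = [352, 296]
r8 m[sprk→φ2] = [94688, 58208]
r8 m[sprk→φ5] = [520784, 269212]
r8 m[slip→φ3] = [1, 1]
r9 m[φ0→rain] = [1622, 482]
r9 m[φ0→cld] = [30480, 35664]
r9 m[φ1→rain] = [3352, 1832]
r9 m[φ1→sprk] = [11836, 7276]
r9 m[φ2→snow] = [713248, 800960]
r9 m[φ2→sprk] = [44, 37]
r9 m[φ3→cld] = [11, 17]
r9 m[φ3→slip] = [2443392, 3876576]
r9 m[φ4→snow] = [1, 7]
r9 m[φ5→sprk] = [8, 8]
r9 m[φ6→cld] = [8, 6]
r9 m[rain→φ0] = [3352, 1832]
r9 m[rain→φ1] = [1622, 482]
r9 m[snow→φ2] = [1, 7]
r9 m[snow→φ4] = [713248, 800960]
r9 m[cld→φ0] = [88, 102]
r9 m[cld→φ3] = [243840, 213984]
r9 m[cld→φ6] = [335280, 606288]
r9 m[sprk→φ1] = [352, 296]
r9 m[sprk→φ2] = [94688, 58208]
r9 m[sprk→φ5] = [520784, 269212]
r9 m[slip→φ3] = [1, 1]
r10 m[φ0→rain] = [1622, 482]
r10 m[φ0→cld] = [30480, 35664]
r10 m[φ1→rain] = [3352, 1832]
r10 m[φ1→sprk] = [11836, 7276]
r10 m[φ2→snow] = [713248, 800960]
r10 m[φ2→sprk] = [44, 37]
r10 m[φ3→cld] = [11, 17]
r10 m[φ3→slip] = [2443392, 3876576]
r10 m[φ4→snow] = [1, 7]
r10 m[φ5→sprk] = [8, 8]
r10 m[φ6→cld] = [8, 6]
r10 m[rain→φ0] = [3352, 1832]
r10 m[rain→φ1] = [1622, 482]
r10 m[snow→φ2] = [1, 7]
r10 m[snow→φ4] = [713248, 800960]
r10 m[cld→φ0] = [88, 102]
r10 m[cld→φ3] = [243840, 213984]
r10 m[cld→φ6] = [335280, 606288]
r10 m[sprk→φ1] = [352, 296]
r10 m[sprk→φ2] = [94688, 58208]
r10 m[sprk→φ5] = [520784, 269212]
r10 m[slip→φ3] = [1, 1]
fixed point reached at round 10
b[slip] = ⊗ incoming = [2443392, 3876576]

b[slip] = [2443392, 3876576]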